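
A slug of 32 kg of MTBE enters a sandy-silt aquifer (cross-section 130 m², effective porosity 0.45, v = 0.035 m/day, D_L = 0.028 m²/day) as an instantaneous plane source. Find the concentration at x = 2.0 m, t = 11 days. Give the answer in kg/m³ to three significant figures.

For an instantaneous plane source, C(x,t) = M/(n_e·A·√(4πDt)) · exp(−(x−vt)²/(4Dt)), with n_e·A the pore (flow) area.
Plume center vt = 0.035 × 11 = 0.385 m, so the well at 2.0 m is 1.615 m downgradient of the peak.
√(4πDt) = 1.967 m, giving peak height M/(n_e·A·√(4πDt)) = 32/(0.45 × 130 × 1.967) = 0.2781 kg/m³.
(x−vt)²/(4Dt) = (1.615)²/(4 × 0.028 × 11) = 2.117; exp(−2.117) = 0.1204.
C = 0.2781 × 0.1204 = 0.0335 kg/m³.

0.0335 kg/m³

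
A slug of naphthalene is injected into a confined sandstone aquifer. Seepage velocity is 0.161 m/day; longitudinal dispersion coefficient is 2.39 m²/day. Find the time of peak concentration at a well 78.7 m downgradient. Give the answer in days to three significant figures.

405 days

For the 1D instantaneous-source solution, setting ∂C/∂t = 0 at fixed x gives v²t² + 2Dt − x² = 0, so t = (√(D² + v²x²) − D)/v².
√(D² + v²x²) = √(2.39² + 0.161² × 78.7²) = 12.89; v² = 0.025921.
t = (12.89 − 2.39)/0.025921 = 405 days (vs. the pure-advection estimate x/v = 489 d).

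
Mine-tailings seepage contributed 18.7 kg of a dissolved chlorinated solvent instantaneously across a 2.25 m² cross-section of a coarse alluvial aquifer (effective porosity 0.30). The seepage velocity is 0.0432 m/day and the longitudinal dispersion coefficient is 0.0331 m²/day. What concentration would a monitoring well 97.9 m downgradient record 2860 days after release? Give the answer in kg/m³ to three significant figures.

0.141 kg/m³

For an instantaneous plane source, C(x,t) = M/(n_e·A·√(4πDt)) · exp(−(x−vt)²/(4Dt)), with n_e·A the pore (flow) area.
Plume center vt = 0.0432 × 2860 = 123.552 m, so the well at 97.9 m is 25.652 m upgradient of the peak.
√(4πDt) = 34.49 m, giving peak height M/(n_e·A·√(4πDt)) = 18.7/(0.30 × 2.25 × 34.49) = 0.8032 kg/m³.
(x−vt)²/(4Dt) = (-25.652)²/(4 × 0.0331 × 2860) = 1.738; exp(−1.738) = 0.1759.
C = 0.8032 × 0.1759 = 0.141 kg/m³.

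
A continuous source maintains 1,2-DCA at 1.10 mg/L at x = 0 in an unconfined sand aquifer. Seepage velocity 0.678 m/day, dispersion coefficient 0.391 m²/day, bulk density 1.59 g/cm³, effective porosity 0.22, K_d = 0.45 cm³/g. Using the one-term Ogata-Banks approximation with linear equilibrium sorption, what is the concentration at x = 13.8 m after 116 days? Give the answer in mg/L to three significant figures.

Retardation factor R = 1 + ρ_b·K_d/n = 1 + 1.59 × 0.45/0.22 = 4.252.
Sorption retards both mechanisms: v_R = v/R = 0.1595 m/day, D_R = D/R = 0.09196 m²/day.
v_R·t = 0.1595 × 116 = 18.502 m; 2√(D_R t) = 6.532 m; argument = (13.8 − 18.502)/6.532 = -0.7198.
C = C₀ × ½·erfc(-0.7198) = 1.10 × 0.8456 = 0.930 mg/L.

0.930 mg/L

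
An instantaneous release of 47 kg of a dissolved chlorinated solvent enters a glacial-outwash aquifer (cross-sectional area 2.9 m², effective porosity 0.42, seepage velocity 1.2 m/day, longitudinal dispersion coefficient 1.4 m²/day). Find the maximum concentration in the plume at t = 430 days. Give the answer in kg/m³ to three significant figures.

The peak of an instantaneous 1D plume sits at x = vt; there the Gaussian factor is 1 and C_max = M/(n_e·A·√(4πDt)), where n_e·A is the pore area the mass is dissolved in.
√(4πDt) = √(4π × 1.4 × 430) = 86.98 m, so C_max = 47/(0.42 × 2.9 × 86.98) = 0.444 kg/m³.

0.444 kg/m³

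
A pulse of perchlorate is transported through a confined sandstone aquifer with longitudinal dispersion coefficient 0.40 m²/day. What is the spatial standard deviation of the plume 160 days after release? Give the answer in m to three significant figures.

Dispersive spreading gives a Gaussian with σ² = 2Dt; advection only shifts the center.
σ = √(2 × 0.40 × 160) = 11.3 m.

11.3 m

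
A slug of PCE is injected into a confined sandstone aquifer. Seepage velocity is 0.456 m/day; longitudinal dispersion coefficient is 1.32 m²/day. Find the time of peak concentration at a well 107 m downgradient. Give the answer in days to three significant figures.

For the 1D instantaneous-source solution, setting ∂C/∂t = 0 at fixed x gives v²t² + 2Dt − x² = 0, so t = (√(D² + v²x²) − D)/v².
√(D² + v²x²) = √(1.32² + 0.456² × 107²) = 48.81; v² = 0.207936.
t = (48.81 − 1.32)/0.207936 = 228 days (vs. the pure-advection estimate x/v = 235 d).

228 days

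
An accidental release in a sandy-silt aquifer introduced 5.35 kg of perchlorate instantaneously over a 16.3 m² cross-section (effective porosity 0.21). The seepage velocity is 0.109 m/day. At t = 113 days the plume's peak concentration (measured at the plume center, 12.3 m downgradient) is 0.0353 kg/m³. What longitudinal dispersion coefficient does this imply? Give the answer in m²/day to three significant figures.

At the plume center C_max = M/(n_e·A·√(4πDt)), so D = M²/(4πt·(n_e·A·C_max)²).
n_e·A·C_max = 0.21 × 16.3 × 0.0353 = 0.1208 kg/m.
D = 5.35²/(4π × 113 × 0.1208²) = 1.38 m²/day.

1.38 m²/day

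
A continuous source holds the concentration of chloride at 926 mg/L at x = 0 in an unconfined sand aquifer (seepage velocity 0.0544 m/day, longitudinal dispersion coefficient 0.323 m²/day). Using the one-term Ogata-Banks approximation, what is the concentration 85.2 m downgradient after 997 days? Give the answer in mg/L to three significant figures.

103 mg/L

For a continuous step input, C/C₀ ≈ ½·erfc((x−vt)/(2√(Dt))).
vt = 0.0544 × 997 = 54.2368 m and 2√(Dt) = 2√(0.323 × 997) = 35.89 m.
Argument (x−vt)/(2√(Dt)) = (85.2 − 54.2368)/35.89 = 0.8627; ½·erfc(0.8627) = 0.1112.
C = 926 × 0.1112 = 103 mg/L.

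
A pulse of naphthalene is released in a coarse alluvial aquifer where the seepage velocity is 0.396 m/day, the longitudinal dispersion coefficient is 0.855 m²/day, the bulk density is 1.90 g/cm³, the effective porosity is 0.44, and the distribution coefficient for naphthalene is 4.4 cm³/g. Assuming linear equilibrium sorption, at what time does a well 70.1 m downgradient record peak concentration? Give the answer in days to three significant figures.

Retardation factor R = 1 + ρ_b·K_d/n = 1 + 1.90 × 4.4/0.44 = 20.00.
Sorption retards both mechanisms: v_R = v/R = 0.01980 m/day, D_R = D/R = 0.04275 m²/day.
Peak time from v_R²t² + 2D_R t − x² = 0: t = (√(D_R² + v_R²x²) − D_R)/v_R².
√(D_R² + v_R²x²) = √(0.04275² + 0.01980² × 70.1²) = 1.389; v_R² = 0.0003920.
t = (1.389 − 0.04275)/0.0003920 = 3430 days.

3430 days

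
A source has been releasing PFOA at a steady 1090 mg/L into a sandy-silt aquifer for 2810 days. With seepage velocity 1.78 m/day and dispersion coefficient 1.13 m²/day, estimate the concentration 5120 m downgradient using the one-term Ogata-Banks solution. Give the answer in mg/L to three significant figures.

For a continuous step input, C/C₀ ≈ ½·erfc((x−vt)/(2√(Dt))).
vt = 1.78 × 2810 = 5001.8 m and 2√(Dt) = 2√(1.13 × 2810) = 112.7 m.
Argument (x−vt)/(2√(Dt)) = (5120 − 5001.8)/112.7 = 1.049; ½·erfc(1.049) = 0.06897.
C = 1090 × 0.06897 = 75.2 mg/L.

75.2 mg/L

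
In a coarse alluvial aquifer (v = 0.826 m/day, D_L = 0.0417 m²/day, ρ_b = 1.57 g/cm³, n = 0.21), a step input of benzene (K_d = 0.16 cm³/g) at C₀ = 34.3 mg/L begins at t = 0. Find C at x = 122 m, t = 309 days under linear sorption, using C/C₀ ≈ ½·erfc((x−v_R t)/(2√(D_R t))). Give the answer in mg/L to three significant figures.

1.57 mg/L

Retardation factor R = 1 + ρ_b·K_d/n = 1 + 1.57 × 0.16/0.21 = 2.196.
Sorption retards both mechanisms: v_R = v/R = 0.3761 m/day, D_R = D/R = 0.01899 m²/day.
v_R·t = 0.3761 × 309 = 116.2149 m; 2√(D_R t) = 4.845 m; argument = (122 − 116.2149)/4.845 = 1.194.
C = C₀ × ½·erfc(1.194) = 34.3 × 0.04565 = 1.57 mg/L.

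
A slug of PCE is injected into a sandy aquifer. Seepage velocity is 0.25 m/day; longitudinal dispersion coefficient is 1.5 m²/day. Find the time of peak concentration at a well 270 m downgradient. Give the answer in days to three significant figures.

For the 1D instantaneous-source solution, setting ∂C/∂t = 0 at fixed x gives v²t² + 2Dt − x² = 0, so t = (√(D² + v²x²) − D)/v².
√(D² + v²x²) = √(1.5² + 0.25² × 270²) = 67.52; v² = 0.0625.
t = (67.52 − 1.5)/0.0625 = 1060 days (vs. the pure-advection estimate x/v = 1080 d).

1060 days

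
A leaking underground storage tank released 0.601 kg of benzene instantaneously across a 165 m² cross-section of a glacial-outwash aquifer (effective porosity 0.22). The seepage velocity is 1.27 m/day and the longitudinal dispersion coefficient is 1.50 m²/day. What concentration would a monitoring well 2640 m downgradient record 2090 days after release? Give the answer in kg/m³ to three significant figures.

For an instantaneous plane source, C(x,t) = M/(n_e·A·√(4πDt)) · exp(−(x−vt)²/(4Dt)), with n_e·A the pore (flow) area.
Plume center vt = 1.27 × 2090 = 2654.3 m, so the well at 2640 m is 14.3 m upgradient of the peak.
√(4πDt) = 198.5 m, giving peak height M/(n_e·A·√(4πDt)) = 0.601/(0.22 × 165 × 198.5) = 8.341e-05 kg/m³.
(x−vt)²/(4Dt) = (-14.3)²/(4 × 1.50 × 2090) = 0.01631; exp(−0.01631) = 0.9838.
C = 8.341e-05 × 0.9838 = 8.21e-05 kg/m³.

8.21e-05 kg/m³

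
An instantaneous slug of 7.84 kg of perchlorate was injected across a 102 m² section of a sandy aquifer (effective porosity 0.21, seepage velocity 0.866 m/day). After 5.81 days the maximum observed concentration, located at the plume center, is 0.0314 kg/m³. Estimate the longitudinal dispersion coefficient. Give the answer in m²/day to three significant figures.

At the plume center C_max = M/(n_e·A·√(4πDt)), so D = M²/(4πt·(n_e·A·C_max)²).
n_e·A·C_max = 0.21 × 102 × 0.0314 = 0.6726 kg/m.
D = 7.84²/(4π × 5.81 × 0.6726²) = 1.86 m²/day.

1.86 m²/day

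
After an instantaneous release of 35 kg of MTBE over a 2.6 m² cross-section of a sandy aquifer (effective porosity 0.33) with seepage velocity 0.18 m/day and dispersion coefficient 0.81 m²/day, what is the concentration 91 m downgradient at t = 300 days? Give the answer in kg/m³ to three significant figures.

For an instantaneous plane source, C(x,t) = M/(n_e·A·√(4πDt)) · exp(−(x−vt)²/(4Dt)), with n_e·A the pore (flow) area.
Plume center vt = 0.18 × 300 = 54 m, so the well at 91 m is 37 m downgradient of the peak.
√(4πDt) = 55.26 m, giving peak height M/(n_e·A·√(4πDt)) = 35/(0.33 × 2.6 × 55.26) = 0.7382 kg/m³.
(x−vt)²/(4Dt) = (37)²/(4 × 0.81 × 300) = 1.408; exp(−1.408) = 0.2446.
C = 0.7382 × 0.2446 = 0.181 kg/m³.

0.181 kg/m³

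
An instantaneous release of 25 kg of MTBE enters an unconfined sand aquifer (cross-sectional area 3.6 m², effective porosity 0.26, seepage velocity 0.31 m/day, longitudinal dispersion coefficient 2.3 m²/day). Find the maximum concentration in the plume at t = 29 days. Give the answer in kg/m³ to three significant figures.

The peak of an instantaneous 1D plume sits at x = vt; there the Gaussian factor is 1 and C_max = M/(n_e·A·√(4πDt)), where n_e·A is the pore area the mass is dissolved in.
√(4πDt) = √(4π × 2.3 × 29) = 28.95 m, so C_max = 25/(0.26 × 3.6 × 28.95) = 0.923 kg/m³.

0.923 kg/m³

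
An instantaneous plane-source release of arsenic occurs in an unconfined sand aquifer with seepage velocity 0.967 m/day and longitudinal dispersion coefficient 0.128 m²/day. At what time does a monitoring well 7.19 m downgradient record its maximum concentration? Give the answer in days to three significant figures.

For the 1D instantaneous-source solution, setting ∂C/∂t = 0 at fixed x gives v²t² + 2Dt − x² = 0, so t = (√(D² + v²x²) − D)/v².
√(D² + v²x²) = √(0.128² + 0.967² × 7.19²) = 6.954; v² = 0.935089.
t = (6.954 − 0.128)/0.935089 = 7.30 days (vs. the pure-advection estimate x/v = 7.44 d).

7.30 days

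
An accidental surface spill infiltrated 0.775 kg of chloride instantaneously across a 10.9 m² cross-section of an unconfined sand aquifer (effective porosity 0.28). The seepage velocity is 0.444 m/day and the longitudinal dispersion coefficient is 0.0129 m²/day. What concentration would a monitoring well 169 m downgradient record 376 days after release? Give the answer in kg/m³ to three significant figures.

For an instantaneous plane source, C(x,t) = M/(n_e·A·√(4πDt)) · exp(−(x−vt)²/(4Dt)), with n_e·A the pore (flow) area.
Plume center vt = 0.444 × 376 = 166.944 m, so the well at 169 m is 2.056 m downgradient of the peak.
√(4πDt) = 7.807 m, giving peak height M/(n_e·A·√(4πDt)) = 0.775/(0.28 × 10.9 × 7.807) = 0.03253 kg/m³.
(x−vt)²/(4Dt) = (2.056)²/(4 × 0.0129 × 376) = 0.2179; exp(−0.2179) = 0.8042.
C = 0.03253 × 0.8042 = 0.0262 kg/m³.

0.0262 kg/m³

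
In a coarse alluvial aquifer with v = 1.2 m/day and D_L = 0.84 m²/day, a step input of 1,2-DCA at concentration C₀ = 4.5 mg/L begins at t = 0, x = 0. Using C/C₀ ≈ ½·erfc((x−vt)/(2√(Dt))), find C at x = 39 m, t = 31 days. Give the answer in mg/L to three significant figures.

1.81 mg/L

For a continuous step input, C/C₀ ≈ ½·erfc((x−vt)/(2√(Dt))).
vt = 1.2 × 31 = 37.2 m and 2√(Dt) = 2√(0.84 × 31) = 10.21 m.
Argument (x−vt)/(2√(Dt)) = (39 − 37.2)/10.21 = 0.1763; ½·erfc(0.1763) = 0.4016.
C = 4.5 × 0.4016 = 1.81 mg/L.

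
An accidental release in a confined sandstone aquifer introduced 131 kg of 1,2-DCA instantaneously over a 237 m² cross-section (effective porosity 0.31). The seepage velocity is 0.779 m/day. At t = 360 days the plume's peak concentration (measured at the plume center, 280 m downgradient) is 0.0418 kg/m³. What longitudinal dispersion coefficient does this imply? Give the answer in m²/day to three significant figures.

At the plume center C_max = M/(n_e·A·√(4πDt)), so D = M²/(4πt·(n_e·A·C_max)²).
n_e·A·C_max = 0.31 × 237 × 0.0418 = 3.071 kg/m.
D = 131²/(4π × 360 × 3.071²) = 0.402 m²/day.

0.402 m²/day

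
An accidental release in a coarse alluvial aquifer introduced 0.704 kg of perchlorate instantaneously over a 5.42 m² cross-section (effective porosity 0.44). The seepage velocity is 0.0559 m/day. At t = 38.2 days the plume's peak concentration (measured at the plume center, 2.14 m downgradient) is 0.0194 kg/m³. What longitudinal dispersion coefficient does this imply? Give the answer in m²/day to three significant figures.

0.482 m²/day

At the plume center C_max = M/(n_e·A·√(4πDt)), so D = M²/(4πt·(n_e·A·C_max)²).
n_e·A·C_max = 0.44 × 5.42 × 0.0194 = 0.04627 kg/m.
D = 0.704²/(4π × 38.2 × 0.04627²) = 0.482 m²/day.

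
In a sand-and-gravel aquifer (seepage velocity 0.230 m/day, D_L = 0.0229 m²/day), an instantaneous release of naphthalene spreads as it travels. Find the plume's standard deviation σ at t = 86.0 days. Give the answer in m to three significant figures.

1.98 m

Dispersive spreading gives a Gaussian with σ² = 2Dt; advection only shifts the center.
σ = √(2 × 0.0229 × 86.0) = 1.98 m.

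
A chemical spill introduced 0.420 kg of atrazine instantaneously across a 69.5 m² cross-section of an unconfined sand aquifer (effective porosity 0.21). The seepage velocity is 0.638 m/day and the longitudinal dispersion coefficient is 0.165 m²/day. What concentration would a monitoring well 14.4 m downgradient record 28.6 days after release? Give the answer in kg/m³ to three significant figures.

0.00171 kg/m³

For an instantaneous plane source, C(x,t) = M/(n_e·A·√(4πDt)) · exp(−(x−vt)²/(4Dt)), with n_e·A the pore (flow) area.
Plume center vt = 0.638 × 28.6 = 18.2468 m, so the well at 14.4 m is 3.8468 m upgradient of the peak.
√(4πDt) = 7.701 m, giving peak height M/(n_e·A·√(4πDt)) = 0.420/(0.21 × 69.5 × 7.701) = 0.003737 kg/m³.
(x−vt)²/(4Dt) = (-3.8468)²/(4 × 0.165 × 28.6) = 0.7840; exp(−0.7840) = 0.4566.
C = 0.003737 × 0.4566 = 0.00171 kg/m³.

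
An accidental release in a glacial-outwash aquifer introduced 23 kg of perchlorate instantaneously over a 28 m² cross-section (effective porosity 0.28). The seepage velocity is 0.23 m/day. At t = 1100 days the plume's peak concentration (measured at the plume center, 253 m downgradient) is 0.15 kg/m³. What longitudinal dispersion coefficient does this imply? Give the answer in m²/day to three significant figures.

At the plume center C_max = M/(n_e·A·√(4πDt)), so D = M²/(4πt·(n_e·A·C_max)²).
n_e·A·C_max = 0.28 × 28 × 0.15 = 1.176 kg/m.
D = 23²/(4π × 1100 × 1.176²) = 0.0277 m²/day.

0.0277 m²/day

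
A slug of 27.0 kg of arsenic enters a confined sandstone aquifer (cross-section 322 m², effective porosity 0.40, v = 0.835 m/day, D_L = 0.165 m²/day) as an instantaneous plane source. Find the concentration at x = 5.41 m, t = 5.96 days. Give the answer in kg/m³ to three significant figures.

For an instantaneous plane source, C(x,t) = M/(n_e·A·√(4πDt)) · exp(−(x−vt)²/(4Dt)), with n_e·A the pore (flow) area.
Plume center vt = 0.835 × 5.96 = 4.9766 m, so the well at 5.41 m is 0.4334 m downgradient of the peak.
√(4πDt) = 3.515 m, giving peak height M/(n_e·A·√(4πDt)) = 27.0/(0.40 × 322 × 3.515) = 0.05964 kg/m³.
(x−vt)²/(4Dt) = (0.4334)²/(4 × 0.165 × 5.96) = 0.04775; exp(−0.04775) = 0.9534.
C = 0.05964 × 0.9534 = 0.0569 kg/m³.

0.0569 kg/m³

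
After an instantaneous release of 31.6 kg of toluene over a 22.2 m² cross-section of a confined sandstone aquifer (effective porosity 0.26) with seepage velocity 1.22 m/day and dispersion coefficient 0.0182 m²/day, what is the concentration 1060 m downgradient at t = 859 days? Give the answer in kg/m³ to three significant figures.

0.0388 kg/m³

For an instantaneous plane source, C(x,t) = M/(n_e·A·√(4πDt)) · exp(−(x−vt)²/(4Dt)), with n_e·A the pore (flow) area.
Plume center vt = 1.22 × 859 = 1047.98 m, so the well at 1060 m is 12.02 m downgradient of the peak.
√(4πDt) = 14.02 m, giving peak height M/(n_e·A·√(4πDt)) = 31.6/(0.26 × 22.2 × 14.02) = 0.3905 kg/m³.
(x−vt)²/(4Dt) = (12.02)²/(4 × 0.0182 × 859) = 2.310; exp(−2.310) = 0.09926.
C = 0.3905 × 0.09926 = 0.0388 kg/m³.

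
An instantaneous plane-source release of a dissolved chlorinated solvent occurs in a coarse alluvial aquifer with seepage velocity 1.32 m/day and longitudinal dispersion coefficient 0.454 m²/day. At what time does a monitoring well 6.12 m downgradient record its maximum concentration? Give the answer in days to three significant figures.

4.38 days

For the 1D instantaneous-source solution, setting ∂C/∂t = 0 at fixed x gives v²t² + 2Dt − x² = 0, so t = (√(D² + v²x²) − D)/v².
√(D² + v²x²) = √(0.454² + 1.32² × 6.12²) = 8.091; v² = 1.7424.
t = (8.091 − 0.454)/1.7424 = 4.38 days (vs. the pure-advection estimate x/v = 4.64 d).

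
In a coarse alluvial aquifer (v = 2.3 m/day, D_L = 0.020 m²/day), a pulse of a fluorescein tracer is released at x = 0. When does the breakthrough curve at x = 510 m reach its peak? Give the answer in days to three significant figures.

For the 1D instantaneous-source solution, setting ∂C/∂t = 0 at fixed x gives v²t² + 2Dt − x² = 0, so t = (√(D² + v²x²) − D)/v².
√(D² + v²x²) = √(0.020² + 2.3² × 510²) = 1173; v² = 5.29.
t = (1173 − 0.020)/5.29 = 222 days (vs. the pure-advection estimate x/v = 222 d).

222 days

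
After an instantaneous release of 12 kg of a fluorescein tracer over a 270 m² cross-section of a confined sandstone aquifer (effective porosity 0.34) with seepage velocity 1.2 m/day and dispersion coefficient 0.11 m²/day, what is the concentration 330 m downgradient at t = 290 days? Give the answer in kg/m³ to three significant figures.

For an instantaneous plane source, C(x,t) = M/(n_e·A·√(4πDt)) · exp(−(x−vt)²/(4Dt)), with n_e·A the pore (flow) area.
Plume center vt = 1.2 × 290 = 348 m, so the well at 330 m is 18 m upgradient of the peak.
√(4πDt) = 20.02 m, giving peak height M/(n_e·A·√(4πDt)) = 12/(0.34 × 270 × 20.02) = 0.006529 kg/m³.
(x−vt)²/(4Dt) = (-18)²/(4 × 0.11 × 290) = 2.539; exp(−2.539) = 0.07895.
C = 0.006529 × 0.07895 = 0.000515 kg/m³.

0.000515 kg/m³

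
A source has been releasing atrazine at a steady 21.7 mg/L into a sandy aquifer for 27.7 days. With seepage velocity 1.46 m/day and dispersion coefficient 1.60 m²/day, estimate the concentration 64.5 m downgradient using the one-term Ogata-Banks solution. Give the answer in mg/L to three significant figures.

For a continuous step input, C/C₀ ≈ ½·erfc((x−vt)/(2√(Dt))).
vt = 1.46 × 27.7 = 40.442 m and 2√(Dt) = 2√(1.60 × 27.7) = 13.31 m.
Argument (x−vt)/(2√(Dt)) = (64.5 − 40.442)/13.31 = 1.808; ½·erfc(1.808) = 0.005281.
C = 21.7 × 0.005281 = 0.115 mg/L.

0.115 mg/L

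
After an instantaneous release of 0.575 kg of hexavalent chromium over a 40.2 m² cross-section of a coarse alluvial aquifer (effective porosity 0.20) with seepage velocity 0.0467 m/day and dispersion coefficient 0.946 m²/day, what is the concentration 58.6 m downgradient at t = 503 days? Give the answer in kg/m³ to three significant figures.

0.000484 kg/m³

For an instantaneous plane source, C(x,t) = M/(n_e·A·√(4πDt)) · exp(−(x−vt)²/(4Dt)), with n_e·A the pore (flow) area.
Plume center vt = 0.0467 × 503 = 23.4901 m, so the well at 58.6 m is 35.1099 m downgradient of the peak.
√(4πDt) = 77.33 m, giving peak height M/(n_e·A·√(4πDt)) = 0.575/(0.20 × 40.2 × 77.33) = 0.0009248 kg/m³.
(x−vt)²/(4Dt) = (35.1099)²/(4 × 0.946 × 503) = 0.6476; exp(−0.6476) = 0.5233.
C = 0.0009248 × 0.5233 = 0.000484 kg/m³.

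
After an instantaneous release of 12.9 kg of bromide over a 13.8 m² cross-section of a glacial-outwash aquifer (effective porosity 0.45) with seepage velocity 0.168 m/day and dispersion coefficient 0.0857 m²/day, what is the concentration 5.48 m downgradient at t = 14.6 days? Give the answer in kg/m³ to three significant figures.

For an instantaneous plane source, C(x,t) = M/(n_e·A·√(4πDt)) · exp(−(x−vt)²/(4Dt)), with n_e·A the pore (flow) area.
Plume center vt = 0.168 × 14.6 = 2.4528 m, so the well at 5.48 m is 3.0272 m downgradient of the peak.
√(4πDt) = 3.965 m, giving peak height M/(n_e·A·√(4πDt)) = 12.9/(0.45 × 13.8 × 3.965) = 0.5239 kg/m³.
(x−vt)²/(4Dt) = (3.0272)²/(4 × 0.0857 × 14.6) = 1.831; exp(−1.831) = 0.1603.
C = 0.5239 × 0.1603 = 0.0840 kg/m³.

0.0840 kg/m³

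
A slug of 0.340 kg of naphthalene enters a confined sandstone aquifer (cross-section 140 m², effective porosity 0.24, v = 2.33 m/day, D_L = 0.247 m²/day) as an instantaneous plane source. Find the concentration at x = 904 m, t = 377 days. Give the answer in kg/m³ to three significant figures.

5.10e-05 kg/m³

For an instantaneous plane source, C(x,t) = M/(n_e·A·√(4πDt)) · exp(−(x−vt)²/(4Dt)), with n_e·A the pore (flow) area.
Plume center vt = 2.33 × 377 = 878.41 m, so the well at 904 m is 25.59 m downgradient of the peak.
√(4πDt) = 34.21 m, giving peak height M/(n_e·A·√(4πDt)) = 0.340/(0.24 × 140 × 34.21) = 0.0002958 kg/m³.
(x−vt)²/(4Dt) = (25.59)²/(4 × 0.247 × 377) = 1.758; exp(−1.758) = 0.1724.
C = 0.0002958 × 0.1724 = 5.10e-05 kg/m³.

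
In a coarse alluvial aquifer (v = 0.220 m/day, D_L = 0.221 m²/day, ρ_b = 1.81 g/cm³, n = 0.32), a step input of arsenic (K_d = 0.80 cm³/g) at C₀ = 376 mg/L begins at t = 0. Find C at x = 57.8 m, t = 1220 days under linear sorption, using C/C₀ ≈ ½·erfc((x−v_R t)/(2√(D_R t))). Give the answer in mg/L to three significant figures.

65.9 mg/L

Retardation factor R = 1 + ρ_b·K_d/n = 1 + 1.81 × 0.80/0.32 = 5.525.
Sorption retards both mechanisms: v_R = v/R = 0.03982 m/day, D_R = D/R = 0.04000 m²/day.
v_R·t = 0.03982 × 1220 = 48.5804 m; 2√(D_R t) = 13.97 m; argument = (57.8 − 48.5804)/13.97 = 0.6600.
C = C₀ × ½·erfc(0.6600) = 376 × 0.1753 = 65.9 mg/L.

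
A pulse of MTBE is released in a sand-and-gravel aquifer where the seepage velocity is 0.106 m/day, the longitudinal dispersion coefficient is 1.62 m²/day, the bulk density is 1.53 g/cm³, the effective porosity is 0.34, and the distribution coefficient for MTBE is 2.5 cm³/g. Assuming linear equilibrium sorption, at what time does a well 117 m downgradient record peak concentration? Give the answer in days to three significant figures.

Retardation factor R = 1 + ρ_b·K_d/n = 1 + 1.53 × 2.5/0.34 = 12.25.
Sorption retards both mechanisms: v_R = v/R = 0.008653 m/day, D_R = D/R = 0.1322 m²/day.
Peak time from v_R²t² + 2D_R t − x² = 0: t = (√(D_R² + v_R²x²) − D_R)/v_R².
√(D_R² + v_R²x²) = √(0.1322² + 0.008653² × 117²) = 1.021; v_R² = 7.487e-05.
t = (1.021 − 0.1322)/7.487e-05 = 11900 days.

11900 days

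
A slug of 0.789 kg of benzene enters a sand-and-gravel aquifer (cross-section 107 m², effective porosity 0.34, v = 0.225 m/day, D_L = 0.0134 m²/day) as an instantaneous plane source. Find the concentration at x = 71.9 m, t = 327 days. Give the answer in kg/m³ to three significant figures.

0.00249 kg/m³

For an instantaneous plane source, C(x,t) = M/(n_e·A·√(4πDt)) · exp(−(x−vt)²/(4Dt)), with n_e·A the pore (flow) area.
Plume center vt = 0.225 × 327 = 73.575 m, so the well at 71.9 m is 1.675 m upgradient of the peak.
√(4πDt) = 7.420 m, giving peak height M/(n_e·A·√(4πDt)) = 0.789/(0.34 × 107 × 7.420) = 0.002923 kg/m³.
(x−vt)²/(4Dt) = (-1.675)²/(4 × 0.0134 × 327) = 0.1601; exp(−0.1601) = 0.8521.
C = 0.002923 × 0.8521 = 0.00249 kg/m³.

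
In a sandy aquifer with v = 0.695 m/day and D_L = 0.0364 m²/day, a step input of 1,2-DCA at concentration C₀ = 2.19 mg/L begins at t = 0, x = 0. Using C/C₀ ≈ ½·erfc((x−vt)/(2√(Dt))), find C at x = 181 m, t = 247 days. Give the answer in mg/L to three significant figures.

For a continuous step input, C/C₀ ≈ ½·erfc((x−vt)/(2√(Dt))).
vt = 0.695 × 247 = 171.665 m and 2√(Dt) = 2√(0.0364 × 247) = 5.997 m.
Argument (x−vt)/(2√(Dt)) = (181 − 171.665)/5.997 = 1.557; ½·erfc(1.557) = 0.01384.
C = 2.19 × 0.01384 = 0.0303 mg/L.

0.0303 mg/L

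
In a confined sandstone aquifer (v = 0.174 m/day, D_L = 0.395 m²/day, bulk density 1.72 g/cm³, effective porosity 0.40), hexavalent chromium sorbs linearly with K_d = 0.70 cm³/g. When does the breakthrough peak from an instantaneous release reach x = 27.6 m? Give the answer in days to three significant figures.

586 days

Retardation factor R = 1 + ρ_b·K_d/n = 1 + 1.72 × 0.70/0.40 = 4.010.
Sorption retards both mechanisms: v_R = v/R = 0.04339 m/day, D_R = D/R = 0.09850 m²/day.
Peak time from v_R²t² + 2D_R t − x² = 0: t = (√(D_R² + v_R²x²) − D_R)/v_R².
√(D_R² + v_R²x²) = √(0.09850² + 0.04339² × 27.6²) = 1.202; v_R² = 0.001883.
t = (1.202 − 0.09850)/0.001883 = 586 days.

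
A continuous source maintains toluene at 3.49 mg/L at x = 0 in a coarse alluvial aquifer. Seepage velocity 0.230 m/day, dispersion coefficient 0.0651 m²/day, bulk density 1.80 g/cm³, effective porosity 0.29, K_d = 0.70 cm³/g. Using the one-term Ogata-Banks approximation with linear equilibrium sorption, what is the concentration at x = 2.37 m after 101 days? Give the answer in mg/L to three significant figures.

3.13 mg/L

Retardation factor R = 1 + ρ_b·K_d/n = 1 + 1.80 × 0.70/0.29 = 5.345.
Sorption retards both mechanisms: v_R = v/R = 0.04303 m/day, D_R = D/R = 0.01218 m²/day.
v_R·t = 0.04303 × 101 = 4.34603 m; 2√(D_R t) = 2.218 m; argument = (2.37 − 4.34603)/2.218 = -0.8909.
C = C₀ × ½·erfc(-0.8909) = 3.49 × 0.8962 = 3.13 mg/L.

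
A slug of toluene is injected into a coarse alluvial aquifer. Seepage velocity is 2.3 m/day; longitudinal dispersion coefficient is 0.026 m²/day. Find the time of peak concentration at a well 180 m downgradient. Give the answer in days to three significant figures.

For the 1D instantaneous-source solution, setting ∂C/∂t = 0 at fixed x gives v²t² + 2Dt − x² = 0, so t = (√(D² + v²x²) − D)/v².
√(D² + v²x²) = √(0.026² + 2.3² × 180²) = 414.0; v² = 5.29.
t = (414.0 − 0.026)/5.29 = 78.3 days (vs. the pure-advection estimate x/v = 78.3 d).

78.3 days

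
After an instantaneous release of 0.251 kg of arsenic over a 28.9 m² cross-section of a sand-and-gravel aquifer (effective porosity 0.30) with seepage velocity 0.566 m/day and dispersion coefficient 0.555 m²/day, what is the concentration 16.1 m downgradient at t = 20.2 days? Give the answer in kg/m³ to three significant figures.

0.00150 kg/m³

For an instantaneous plane source, C(x,t) = M/(n_e·A·√(4πDt)) · exp(−(x−vt)²/(4Dt)), with n_e·A the pore (flow) area.
Plume center vt = 0.566 × 20.2 = 11.4332 m, so the well at 16.1 m is 4.6668 m downgradient of the peak.
√(4πDt) = 11.87 m, giving peak height M/(n_e·A·√(4πDt)) = 0.251/(0.30 × 28.9 × 11.87) = 0.002439 kg/m³.
(x−vt)²/(4Dt) = (4.6668)²/(4 × 0.555 × 20.2) = 0.4857; exp(−0.4857) = 0.6153.
C = 0.002439 × 0.6153 = 0.00150 kg/m³.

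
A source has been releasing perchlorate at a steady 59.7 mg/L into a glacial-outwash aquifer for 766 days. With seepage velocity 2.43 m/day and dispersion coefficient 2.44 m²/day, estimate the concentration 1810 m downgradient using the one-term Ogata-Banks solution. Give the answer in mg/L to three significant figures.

47.7 mg/L

For a continuous step input, C/C₀ ≈ ½·erfc((x−vt)/(2√(Dt))).
vt = 2.43 × 766 = 1861.38 m and 2√(Dt) = 2√(2.44 × 766) = 86.46 m.
Argument (x−vt)/(2√(Dt)) = (1810 − 1861.38)/86.46 = -0.5943; ½·erfc(-0.5943) = 0.7997.
C = 59.7 × 0.7997 = 47.7 mg/L.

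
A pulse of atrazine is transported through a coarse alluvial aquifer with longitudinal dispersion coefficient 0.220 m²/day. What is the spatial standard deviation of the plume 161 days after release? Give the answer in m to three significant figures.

8.42 m

Dispersive spreading gives a Gaussian with σ² = 2Dt; advection only shifts the center.
σ = √(2 × 0.220 × 161) = 8.42 m.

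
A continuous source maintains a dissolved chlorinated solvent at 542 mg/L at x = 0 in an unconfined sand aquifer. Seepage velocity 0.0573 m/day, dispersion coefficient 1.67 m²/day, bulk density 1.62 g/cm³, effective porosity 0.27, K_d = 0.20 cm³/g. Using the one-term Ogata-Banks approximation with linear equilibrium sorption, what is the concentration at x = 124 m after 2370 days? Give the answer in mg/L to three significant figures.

81.1 mg/L

Retardation factor R = 1 + ρ_b·K_d/n = 1 + 1.62 × 0.20/0.27 = 2.200.
Sorption retards both mechanisms: v_R = v/R = 0.02605 m/day, D_R = D/R = 0.7591 m²/day.
v_R·t = 0.02605 × 2370 = 61.7385 m; 2√(D_R t) = 84.83 m; argument = (124 − 61.7385)/84.83 = 0.7340.
C = C₀ × ½·erfc(0.7340) = 542 × 0.1496 = 81.1 mg/L.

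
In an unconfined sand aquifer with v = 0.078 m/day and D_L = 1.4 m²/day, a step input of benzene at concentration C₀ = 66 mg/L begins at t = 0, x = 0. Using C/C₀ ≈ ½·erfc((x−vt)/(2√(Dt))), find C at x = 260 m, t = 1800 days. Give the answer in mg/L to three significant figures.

For a continuous step input, C/C₀ ≈ ½·erfc((x−vt)/(2√(Dt))).
vt = 0.078 × 1800 = 140.4 m and 2√(Dt) = 2√(1.4 × 1800) = 100.4 m.
Argument (x−vt)/(2√(Dt)) = (260 − 140.4)/100.4 = 1.191; ½·erfc(1.191) = 0.04606.
C = 66 × 0.04606 = 3.04 mg/L.

3.04 mg/L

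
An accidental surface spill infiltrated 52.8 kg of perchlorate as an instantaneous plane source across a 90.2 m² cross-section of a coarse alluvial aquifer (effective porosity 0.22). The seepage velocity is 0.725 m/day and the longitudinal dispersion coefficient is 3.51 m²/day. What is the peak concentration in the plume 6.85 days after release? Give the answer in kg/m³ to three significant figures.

0.153 kg/m³

The peak of an instantaneous 1D plume sits at x = vt; there the Gaussian factor is 1 and C_max = M/(n_e·A·√(4πDt)), where n_e·A is the pore area the mass is dissolved in.
√(4πDt) = √(4π × 3.51 × 6.85) = 17.38 m, so C_max = 52.8/(0.22 × 90.2 × 17.38) = 0.153 kg/m³.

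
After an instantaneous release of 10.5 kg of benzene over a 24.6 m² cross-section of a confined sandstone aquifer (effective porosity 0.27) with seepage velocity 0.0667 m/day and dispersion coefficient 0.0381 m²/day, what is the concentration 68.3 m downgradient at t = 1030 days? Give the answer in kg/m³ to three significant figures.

For an instantaneous plane source, C(x,t) = M/(n_e·A·√(4πDt)) · exp(−(x−vt)²/(4Dt)), with n_e·A the pore (flow) area.
Plume center vt = 0.0667 × 1030 = 68.701 m, so the well at 68.3 m is 0.401 m upgradient of the peak.
√(4πDt) = 22.21 m, giving peak height M/(n_e·A·√(4πDt)) = 10.5/(0.27 × 24.6 × 22.21) = 0.07118 kg/m³.
(x−vt)²/(4Dt) = (-0.401)²/(4 × 0.0381 × 1030) = 0.001024; exp(−0.001024) = 0.9990.
C = 0.07118 × 0.9990 = 0.0711 kg/m³.

0.0711 kg/m³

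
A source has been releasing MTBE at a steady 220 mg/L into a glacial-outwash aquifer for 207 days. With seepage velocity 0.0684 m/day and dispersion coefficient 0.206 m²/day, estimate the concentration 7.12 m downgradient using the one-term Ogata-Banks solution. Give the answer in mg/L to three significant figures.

For a continuous step input, C/C₀ ≈ ½·erfc((x−vt)/(2√(Dt))).
vt = 0.0684 × 207 = 14.1588 m and 2√(Dt) = 2√(0.206 × 207) = 13.06 m.
Argument (x−vt)/(2√(Dt)) = (7.12 − 14.1588)/13.06 = -0.5390; ½·erfc(-0.5390) = 0.7770.
C = 220 × 0.7770 = 171 mg/L.

171 mg/L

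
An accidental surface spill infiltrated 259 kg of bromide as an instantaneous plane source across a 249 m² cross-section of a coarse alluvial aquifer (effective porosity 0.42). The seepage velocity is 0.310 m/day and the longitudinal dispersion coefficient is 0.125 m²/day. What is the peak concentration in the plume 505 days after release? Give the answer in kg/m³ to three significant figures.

The peak of an instantaneous 1D plume sits at x = vt; there the Gaussian factor is 1 and C_max = M/(n_e·A·√(4πDt)), where n_e·A is the pore area the mass is dissolved in.
√(4πDt) = √(4π × 0.125 × 505) = 28.16 m, so C_max = 259/(0.42 × 249 × 28.16) = 0.0879 kg/m³.

0.0879 kg/m³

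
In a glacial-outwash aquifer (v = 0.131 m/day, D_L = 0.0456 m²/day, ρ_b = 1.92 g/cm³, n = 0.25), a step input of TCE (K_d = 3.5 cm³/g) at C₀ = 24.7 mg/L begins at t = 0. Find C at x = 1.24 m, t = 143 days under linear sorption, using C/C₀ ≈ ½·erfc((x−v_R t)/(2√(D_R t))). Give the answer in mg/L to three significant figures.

5.02 mg/L

Retardation factor R = 1 + ρ_b·K_d/n = 1 + 1.92 × 3.5/0.25 = 27.88.
Sorption retards both mechanisms: v_R = v/R = 0.004699 m/day, D_R = D/R = 0.001636 m²/day.
v_R·t = 0.004699 × 143 = 0.671957 m; 2√(D_R t) = 0.9674 m; argument = (1.24 − 0.671957)/0.9674 = 0.5872.
C = C₀ × ½·erfc(0.5872) = 24.7 × 0.2031 = 5.02 mg/L.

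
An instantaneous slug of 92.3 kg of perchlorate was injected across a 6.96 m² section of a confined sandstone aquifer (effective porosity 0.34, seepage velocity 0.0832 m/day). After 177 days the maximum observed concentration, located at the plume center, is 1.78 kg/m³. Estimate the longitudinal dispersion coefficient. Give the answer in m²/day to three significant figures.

At the plume center C_max = M/(n_e·A·√(4πDt)), so D = M²/(4πt·(n_e·A·C_max)²).
n_e·A·C_max = 0.34 × 6.96 × 1.78 = 4.212 kg/m.
D = 92.3²/(4π × 177 × 4.212²) = 0.216 m²/day.

0.216 m²/day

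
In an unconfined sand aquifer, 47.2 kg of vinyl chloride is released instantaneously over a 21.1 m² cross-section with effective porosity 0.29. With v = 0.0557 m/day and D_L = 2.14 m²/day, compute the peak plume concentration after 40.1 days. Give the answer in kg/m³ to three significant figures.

0.235 kg/m³

The peak of an instantaneous 1D plume sits at x = vt; there the Gaussian factor is 1 and C_max = M/(n_e·A·√(4πDt)), where n_e·A is the pore area the mass is dissolved in.
√(4πDt) = √(4π × 2.14 × 40.1) = 32.84 m, so C_max = 47.2/(0.29 × 21.1 × 32.84) = 0.235 kg/m³.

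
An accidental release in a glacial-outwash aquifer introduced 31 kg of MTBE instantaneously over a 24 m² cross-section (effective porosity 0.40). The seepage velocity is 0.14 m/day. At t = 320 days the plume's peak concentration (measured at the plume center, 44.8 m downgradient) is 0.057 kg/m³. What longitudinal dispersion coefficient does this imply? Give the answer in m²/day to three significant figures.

At the plume center C_max = M/(n_e·A·√(4πDt)), so D = M²/(4πt·(n_e·A·C_max)²).
n_e·A·C_max = 0.40 × 24 × 0.057 = 0.5472 kg/m.
D = 31²/(4π × 320 × 0.5472²) = 0.798 m²/day.

0.798 m²/day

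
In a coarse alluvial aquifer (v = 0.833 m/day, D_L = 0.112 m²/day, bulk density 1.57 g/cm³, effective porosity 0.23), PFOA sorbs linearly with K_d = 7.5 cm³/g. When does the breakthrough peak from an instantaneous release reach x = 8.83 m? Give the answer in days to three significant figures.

Retardation factor R = 1 + ρ_b·K_d/n = 1 + 1.57 × 7.5/0.23 = 52.20.
Sorption retards both mechanisms: v_R = v/R = 0.01596 m/day, D_R = D/R = 0.002146 m²/day.
Peak time from v_R²t² + 2D_R t − x² = 0: t = (√(D_R² + v_R²x²) − D_R)/v_R².
√(D_R² + v_R²x²) = √(0.002146² + 0.01596² × 8.83²) = 0.1409; v_R² = 0.0002547.
t = (0.1409 − 0.002146)/0.0002547 = 545 days.

545 days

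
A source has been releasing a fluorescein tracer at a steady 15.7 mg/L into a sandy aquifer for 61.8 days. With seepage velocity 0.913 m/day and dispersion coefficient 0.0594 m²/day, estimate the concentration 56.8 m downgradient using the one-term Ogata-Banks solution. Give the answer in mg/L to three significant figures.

6.98 mg/L

For a continuous step input, C/C₀ ≈ ½·erfc((x−vt)/(2√(Dt))).
vt = 0.913 × 61.8 = 56.4234 m and 2√(Dt) = 2√(0.0594 × 61.8) = 3.832 m.
Argument (x−vt)/(2√(Dt)) = (56.8 − 56.4234)/3.832 = 0.09828; ½·erfc(0.09828) = 0.4447.
C = 15.7 × 0.4447 = 6.98 mg/L.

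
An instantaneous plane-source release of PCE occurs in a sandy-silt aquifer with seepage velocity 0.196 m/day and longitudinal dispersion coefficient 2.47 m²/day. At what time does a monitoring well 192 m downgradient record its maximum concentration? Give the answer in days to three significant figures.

917 days

For the 1D instantaneous-source solution, setting ∂C/∂t = 0 at fixed x gives v²t² + 2Dt − x² = 0, so t = (√(D² + v²x²) − D)/v².
√(D² + v²x²) = √(2.47² + 0.196² × 192²) = 37.71; v² = 0.038416.
t = (37.71 − 2.47)/0.038416 = 917 days (vs. the pure-advection estimate x/v = 980 d).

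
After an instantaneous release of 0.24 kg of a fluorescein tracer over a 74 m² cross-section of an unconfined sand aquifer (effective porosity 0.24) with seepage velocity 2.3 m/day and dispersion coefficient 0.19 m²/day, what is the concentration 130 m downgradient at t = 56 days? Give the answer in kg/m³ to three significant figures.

For an instantaneous plane source, C(x,t) = M/(n_e·A·√(4πDt)) · exp(−(x−vt)²/(4Dt)), with n_e·A the pore (flow) area.
Plume center vt = 2.3 × 56 = 128.8 m, so the well at 130 m is 1.2 m downgradient of the peak.
√(4πDt) = 11.56 m, giving peak height M/(n_e·A·√(4πDt)) = 0.24/(0.24 × 74 × 11.56) = 0.001169 kg/m³.
(x−vt)²/(4Dt) = (1.2)²/(4 × 0.19 × 56) = 0.03383; exp(−0.03383) = 0.9667.
C = 0.001169 × 0.9667 = 0.00113 kg/m³.

0.00113 kg/m³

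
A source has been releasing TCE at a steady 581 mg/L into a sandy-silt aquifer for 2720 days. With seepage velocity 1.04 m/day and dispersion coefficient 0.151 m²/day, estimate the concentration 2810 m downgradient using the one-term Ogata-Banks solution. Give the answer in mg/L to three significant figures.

432 mg/L

For a continuous step input, C/C₀ ≈ ½·erfc((x−vt)/(2√(Dt))).
vt = 1.04 × 2720 = 2828.8 m and 2√(Dt) = 2√(0.151 × 2720) = 40.53 m.
Argument (x−vt)/(2√(Dt)) = (2810 − 2828.8)/40.53 = -0.4639; ½·erfc(-0.4639) = 0.7441.
C = 581 × 0.7441 = 432 mg/L.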